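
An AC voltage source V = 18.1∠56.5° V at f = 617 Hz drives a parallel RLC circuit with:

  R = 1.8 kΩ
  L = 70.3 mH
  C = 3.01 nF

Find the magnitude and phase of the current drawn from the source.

Step 1 — Angular frequency: ω = 2π·f = 2π·617 = 3877 rad/s.
Step 2 — Component impedances:
  R: Z = R = 1800 Ω
  L: Z = jωL = j·3877·0.0703 = 0 + j272.5 Ω
  C: Z = 1/(jωC) = -j/(ω·C) = 0 - j8.57e+04 Ω
Step 3 — Parallel combination: 1/Z_total = 1/R + 1/L + 1/C; Z_total = 40.59 + j267.2 Ω = 270.3∠81.4° Ω.
Step 4 — Source phasor: V = 18.1∠56.5° V = 9.99 + j15.09 V.
Step 5 — Ohm's law: I = V / Z_total = (9.99 + j15.09) / (40.59 + j267.2) = 0.06076 - j0.02815 A.
Step 6 — Convert to polar: |I| = 0.06696 A, ∠I = -24.9°.

I = 0.06696∠-24.9° A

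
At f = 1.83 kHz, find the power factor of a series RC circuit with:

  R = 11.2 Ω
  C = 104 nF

Step 1 — Angular frequency: ω = 2π·f = 2π·1830 = 1.15e+04 rad/s.
Step 2 — Component impedances:
  R: Z = R = 11.2 Ω
  C: Z = 1/(jωC) = -j/(ω·C) = 0 - j836.2 Ω
Step 3 — Series combination: Z_total = R + C = 11.2 - j836.2 Ω = 836.3∠-89.2° Ω.
Step 4 — Power factor: PF = cos(φ) = Re(Z)/|Z| = 11.2/836.3 = 0.01339.
Step 5 — Type: Im(Z) = -836.2 ⇒ leading (phase φ = -89.2°).

PF = 0.01339 (leading, φ = -89.2°)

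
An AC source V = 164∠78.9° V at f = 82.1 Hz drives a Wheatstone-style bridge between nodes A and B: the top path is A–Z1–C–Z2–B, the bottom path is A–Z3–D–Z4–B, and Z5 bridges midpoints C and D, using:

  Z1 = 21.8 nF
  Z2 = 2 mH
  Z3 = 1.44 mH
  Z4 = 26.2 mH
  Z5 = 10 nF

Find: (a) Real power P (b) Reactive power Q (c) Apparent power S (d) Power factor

Step 1 — Angular frequency: ω = 2π·f = 2π·82.1 = 515.8 rad/s.
Step 2 — Component impedances:
  Z1: Z = 1/(jωC) = -j/(ω·C) = 0 - j8.892e+04 Ω
  Z2: Z = jωL = j·515.8·0.002 = 0 + j1.032 Ω
  Z3: Z = jωL = j·515.8·0.00144 = 0 + j0.7428 Ω
  Z4: Z = jωL = j·515.8·0.0262 = 0 + j13.52 Ω
  Z5: Z = 1/(jωC) = -j/(ω·C) = 0 - j1.939e+05 Ω
Step 3 — Bridge requires nodal analysis (the Z5 bridge couples midpoints C and D, so the two paths cannot be reduced to a simple series/parallel combination). Setting node B to ground and injecting 1 A at node A, the 3-node admittance system at A, C, D solves to V_A = Z_AB = 0 + j14.26 Ω = 14.26∠90.0° Ω.
Step 4 — Source phasor: V = 164∠78.9° V = 31.57 + j160.9 V.
Step 5 — Current: I = V / Z = 11.28 - j2.214 A = 11.5∠-11.1° A.
Step 6 — Complex power: S = V·I* = 0 + j1886 VA.
Step 7 — Real power: P = Re(S) = 0 W.
Step 8 — Reactive power: Q = Im(S) = 1886 VAR.
Step 9 — Apparent power: |S| = 1886 VA.
Step 10 — Power factor: PF = P/|S| = 0 (lagging).

(a) P = 0 W  (b) Q = 1886 VAR  (c) S = 1886 VA  (d) PF = 0 (lagging)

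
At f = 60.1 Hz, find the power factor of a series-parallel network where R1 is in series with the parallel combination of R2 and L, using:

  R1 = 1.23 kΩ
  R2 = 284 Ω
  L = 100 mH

Step 1 — Angular frequency: ω = 2π·f = 2π·60.1 = 377.6 rad/s.
Step 2 — Component impedances:
  R1: Z = R = 1230 Ω
  R2: Z = R = 284 Ω
  L: Z = jωL = j·377.6·0.1 = 0 + j37.76 Ω
Step 3 — Parallel branch: R2 || L = 1/(1/R2 + 1/L) = 4.934 + j37.11 Ω.
Step 4 — Series with R1: Z_total = R1 + (R2 || L) = 1235 + j37.11 Ω = 1235∠1.7° Ω.
Step 5 — Power factor: PF = cos(φ) = Re(Z)/|Z| = 1234.9/1235.5 = 0.9995.
Step 6 — Type: Im(Z) = 37.11 ⇒ lagging (phase φ = 1.7°).

PF = 0.9995 (lagging, φ = 1.7°)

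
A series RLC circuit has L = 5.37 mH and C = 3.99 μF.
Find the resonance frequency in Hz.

Step 1 — Resonance condition Im(Z)=0 gives ω₀ = 1/√(LC).
Step 2 — ω₀ = 1/√(0.00537·3.99e-06) = 6832 rad/s.
Step 3 — f₀ = ω₀/(2π) = 1087 Hz.

f₀ = 1087 Hz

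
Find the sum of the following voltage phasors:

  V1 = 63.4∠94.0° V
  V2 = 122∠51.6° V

Step 1 — Convert each phasor to rectangular form:
  V1 = 63.4·(cos(94.0°) + j·sin(94.0°)) = -4.423 + j63.25 V
  V2 = 122·(cos(51.6°) + j·sin(51.6°)) = 75.78 + j95.61 V
Step 2 — Sum components: V_total = 71.36 + j158.9 V.
Step 3 — Convert to polar: |V_total| = 174.1 V, ∠V_total = 65.8°.

V_total = 174.1∠65.8° V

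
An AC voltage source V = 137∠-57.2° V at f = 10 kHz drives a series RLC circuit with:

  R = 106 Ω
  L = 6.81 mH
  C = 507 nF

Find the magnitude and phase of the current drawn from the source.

Step 1 — Angular frequency: ω = 2π·f = 2π·1e+04 = 6.283e+04 rad/s.
Step 2 — Component impedances:
  R: Z = R = 106 Ω
  L: Z = jωL = j·6.283e+04·0.00681 = 0 + j427.9 Ω
  C: Z = 1/(jωC) = -j/(ω·C) = 0 - j31.39 Ω
Step 3 — Series combination: Z_total = R + L + C = 106 + j396.5 Ω = 410.4∠75.0° Ω.
Step 4 — Source phasor: V = 137∠-57.2° V = 74.21 - j115.2 V.
Step 5 — Ohm's law: I = V / Z_total = (74.21 - j115.2) / (106 + j396.5) = -0.2244 - j0.2472 A.
Step 6 — Convert to polar: |I| = 0.3338 A, ∠I = -132.2°.

I = 0.3338∠-132.2° A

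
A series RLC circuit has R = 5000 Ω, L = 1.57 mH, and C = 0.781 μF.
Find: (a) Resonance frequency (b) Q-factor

Step 1 — Resonance condition Im(Z)=0 gives ω₀ = 1/√(LC).
Step 2 — ω₀ = 1/√(0.00157·7.81e-07) = 2.856e+04 rad/s.
Step 3 — f₀ = ω₀/(2π) = 4545 Hz.
Step 4 — Series Q: Q = ω₀L/R = 2.856e+04·0.00157/5000 = 0.008967.

(a) f₀ = 4545 Hz  (b) Q = 0.008967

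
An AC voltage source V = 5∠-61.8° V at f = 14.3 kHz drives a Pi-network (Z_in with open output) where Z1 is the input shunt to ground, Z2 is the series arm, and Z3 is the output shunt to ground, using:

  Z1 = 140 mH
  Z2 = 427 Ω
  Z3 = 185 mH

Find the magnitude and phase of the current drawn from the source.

Step 1 — Angular frequency: ω = 2π·f = 2π·1.43e+04 = 8.985e+04 rad/s.
Step 2 — Component impedances:
  Z1: Z = jωL = j·8.985e+04·0.14 = 0 + j1.258e+04 Ω
  Z2: Z = R = 427 Ω
  Z3: Z = jωL = j·8.985e+04·0.185 = 0 + j1.662e+04 Ω
Step 3 — With open output, the series arm Z2 and the output shunt Z3 appear in series to ground: Z2 + Z3 = 427 + j1.662e+04 Ω.
Step 4 — Parallel with input shunt Z1: Z_in = Z1 || (Z2 + Z3) = 79.22 + j7161 Ω = 7162∠89.4° Ω.
Step 5 — Source phasor: V = 5∠-61.8° V = 2.363 - j4.407 V.
Step 6 — Ohm's law: I = V / Z_total = (2.363 - j4.407) / (79.22 + j7161) = -0.0006116 - j0.0003367 A.
Step 7 — Convert to polar: |I| = 0.0006981 A, ∠I = -151.2°.

I = 0.0006981∠-151.2° A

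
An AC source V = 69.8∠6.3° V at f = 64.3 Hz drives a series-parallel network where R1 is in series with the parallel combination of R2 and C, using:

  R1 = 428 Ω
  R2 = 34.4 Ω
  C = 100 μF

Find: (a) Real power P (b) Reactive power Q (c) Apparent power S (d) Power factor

Step 1 — Angular frequency: ω = 2π·f = 2π·64.3 = 404 rad/s.
Step 2 — Component impedances:
  R1: Z = R = 428 Ω
  R2: Z = R = 34.4 Ω
  C: Z = 1/(jωC) = -j/(ω·C) = 0 - j24.75 Ω
Step 3 — Parallel branch: R2 || C = 1/(1/R2 + 1/C) = 11.73 - j16.31 Ω.
Step 4 — Series with R1: Z_total = R1 + (R2 || C) = 439.7 - j16.31 Ω = 440∠-2.1° Ω.
Step 5 — Source phasor: V = 69.8∠6.3° V = 69.38 + j7.659 V.
Step 6 — Current: I = V / Z = 0.1569 + j0.02324 A = 0.1586∠8.4° A.
Step 7 — Complex power: S = V·I* = 11.06 - j0.4103 VA.
Step 8 — Real power: P = Re(S) = 11.06 W.
Step 9 — Reactive power: Q = Im(S) = -0.4103 VAR.
Step 10 — Apparent power: |S| = 11.07 VA.
Step 11 — Power factor: PF = P/|S| = 0.9993 (leading).

(a) P = 11.06 W  (b) Q = -0.4103 VAR  (c) S = 11.07 VA  (d) PF = 0.9993 (leading)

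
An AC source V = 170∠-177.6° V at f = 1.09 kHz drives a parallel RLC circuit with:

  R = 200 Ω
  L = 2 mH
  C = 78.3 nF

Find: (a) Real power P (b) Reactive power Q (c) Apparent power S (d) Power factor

Step 1 — Angular frequency: ω = 2π·f = 2π·1090 = 6849 rad/s.
Step 2 — Component impedances:
  R: Z = R = 200 Ω
  L: Z = jωL = j·6849·0.002 = 0 + j13.7 Ω
  C: Z = 1/(jωC) = -j/(ω·C) = 0 - j1865 Ω
Step 3 — Parallel combination: 1/Z_total = 1/R + 1/L + 1/C; Z_total = 0.9475 + j13.73 Ω = 13.77∠86.1° Ω.
Step 4 — Source phasor: V = 170∠-177.6° V = -169.9 - j7.119 V.
Step 5 — Current: I = V / Z = -1.365 + j12.27 A = 12.35∠96.3° A.
Step 6 — Complex power: S = V·I* = 144.5 + j2094 VA.
Step 7 — Real power: P = Re(S) = 144.5 W.
Step 8 — Reactive power: Q = Im(S) = 2094 VAR.
Step 9 — Apparent power: |S| = 2099 VA.
Step 10 — Power factor: PF = P/|S| = 0.06883 (lagging).

(a) P = 144.5 W  (b) Q = 2094 VAR  (c) S = 2099 VA  (d) PF = 0.06883 (lagging)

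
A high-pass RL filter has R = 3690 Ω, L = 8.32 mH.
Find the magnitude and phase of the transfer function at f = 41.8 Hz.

Step 1 — Angular frequency: ω = 2π·41.8 = 262.6 rad/s.
Step 2 — Transfer function: H(jω) = jωL/(R + jωL).
Step 3 — Numerator jωL = j·2.185; denominator R + jωL = 3690 + j2.185.
Step 4 — H = 3.507e-07 + j0.0005922.
Step 5 — Magnitude: |H| = 0.0005922 (-64.6 dB); phase: φ = 90.0°.

|H| = 0.0005922 (-64.6 dB), φ = 90.0°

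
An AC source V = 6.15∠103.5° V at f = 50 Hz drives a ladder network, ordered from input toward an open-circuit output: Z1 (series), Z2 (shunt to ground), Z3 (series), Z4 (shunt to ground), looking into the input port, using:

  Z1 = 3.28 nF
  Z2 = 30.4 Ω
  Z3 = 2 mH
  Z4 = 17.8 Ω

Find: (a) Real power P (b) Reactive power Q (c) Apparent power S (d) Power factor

Step 1 — Angular frequency: ω = 2π·f = 2π·50 = 314.2 rad/s.
Step 2 — Component impedances:
  Z1: Z = 1/(jωC) = -j/(ω·C) = 0 - j9.705e+05 Ω
  Z2: Z = R = 30.4 Ω
  Z3: Z = jωL = j·314.2·0.002 = 0 + j0.6283 Ω
  Z4: Z = R = 17.8 Ω
Step 3 — Ladder network (open output): work backward from the far end, alternating series and parallel combinations. Z_in = 11.23 - j9.705e+05 Ω = 9.705e+05∠-90.0° Ω.
Step 4 — Source phasor: V = 6.15∠103.5° V = -1.436 + j5.98 V.
Step 5 — Current: I = V / Z = -6.162e-06 - j1.479e-06 A = 6.337e-06∠-166.5° A.
Step 6 — Complex power: S = V·I* = 4.51e-10 - j3.897e-05 VA.
Step 7 — Real power: P = Re(S) = 4.51e-10 W.
Step 8 — Reactive power: Q = Im(S) = -3.897e-05 VAR.
Step 9 — Apparent power: |S| = 3.897e-05 VA.
Step 10 — Power factor: PF = P/|S| = 1.157e-05 (leading).

(a) P = 4.51e-10 W  (b) Q = -3.897e-05 VAR  (c) S = 3.897e-05 VA  (d) PF = 1.157e-05 (leading)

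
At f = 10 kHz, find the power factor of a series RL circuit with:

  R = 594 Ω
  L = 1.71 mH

Step 1 — Angular frequency: ω = 2π·f = 2π·1e+04 = 6.283e+04 rad/s.
Step 2 — Component impedances:
  R: Z = R = 594 Ω
  L: Z = jωL = j·6.283e+04·0.00171 = 0 + j107.4 Ω
Step 3 — Series combination: Z_total = R + L = 594 + j107.4 Ω = 603.6∠10.3° Ω.
Step 4 — Power factor: PF = cos(φ) = Re(Z)/|Z| = 594/603.64 = 0.984.
Step 5 — Type: Im(Z) = 107.4 ⇒ lagging (phase φ = 10.3°).

PF = 0.984 (lagging, φ = 10.3°)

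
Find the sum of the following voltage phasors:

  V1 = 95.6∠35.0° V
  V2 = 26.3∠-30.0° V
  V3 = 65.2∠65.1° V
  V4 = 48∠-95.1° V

Step 1 — Convert each phasor to rectangular form:
  V1 = 95.6·(cos(35.0°) + j·sin(35.0°)) = 78.31 + j54.83 V
  V2 = 26.3·(cos(-30.0°) + j·sin(-30.0°)) = 22.78 - j13.15 V
  V3 = 65.2·(cos(65.1°) + j·sin(65.1°)) = 27.45 + j59.14 V
  V4 = 48·(cos(-95.1°) + j·sin(-95.1°)) = -4.267 - j47.81 V
Step 2 — Sum components: V_total = 124.3 + j53.01 V.
Step 3 — Convert to polar: |V_total| = 135.1 V, ∠V_total = 23.1°.

V_total = 135.1∠23.1° V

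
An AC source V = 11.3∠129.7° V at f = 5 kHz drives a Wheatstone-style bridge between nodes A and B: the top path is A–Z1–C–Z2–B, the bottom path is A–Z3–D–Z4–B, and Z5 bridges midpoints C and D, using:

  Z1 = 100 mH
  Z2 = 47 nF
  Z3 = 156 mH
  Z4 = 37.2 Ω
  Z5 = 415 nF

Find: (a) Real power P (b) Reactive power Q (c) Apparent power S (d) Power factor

Step 1 — Angular frequency: ω = 2π·f = 2π·5000 = 3.142e+04 rad/s.
Step 2 — Component impedances:
  Z1: Z = jωL = j·3.142e+04·0.1 = 0 + j3142 Ω
  Z2: Z = 1/(jωC) = -j/(ω·C) = 0 - j677.3 Ω
  Z3: Z = jωL = j·3.142e+04·0.156 = 0 + j4901 Ω
  Z4: Z = R = 37.2 Ω
  Z5: Z = 1/(jωC) = -j/(ω·C) = 0 - j76.7 Ω
Step 3 — Bridge requires nodal analysis (the Z5 bridge couples midpoints C and D, so the two paths cannot be reduced to a simple series/parallel combination). Setting node B to ground and injecting 1 A at node A, the 3-node admittance system at A, C, D solves to V_A = Z_AB = 32.61 + j1887 Ω = 1887∠89.0° Ω.
Step 4 — Source phasor: V = 11.3∠129.7° V = -7.218 + j8.694 V.
Step 5 — Current: I = V / Z = 0.00454 + j0.003904 A = 0.005987∠40.7° A.
Step 6 — Complex power: S = V·I* = 0.001169 + j0.06765 VA.
Step 7 — Real power: P = Re(S) = 0.001169 W.
Step 8 — Reactive power: Q = Im(S) = 0.06765 VAR.
Step 9 — Apparent power: |S| = 0.06766 VA.
Step 10 — Power factor: PF = P/|S| = 0.01728 (lagging).

(a) P = 0.001169 W  (b) Q = 0.06765 VAR  (c) S = 0.06766 VA  (d) PF = 0.01728 (lagging)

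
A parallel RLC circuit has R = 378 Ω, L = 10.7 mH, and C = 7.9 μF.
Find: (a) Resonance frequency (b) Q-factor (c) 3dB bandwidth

Step 1 — Resonance: ω₀ = 1/√(LC) = 1/√(0.0107·7.9e-06) = 3439 rad/s.
Step 2 — f₀ = ω₀/(2π) = 547.4 Hz.
Step 3 — Parallel Q: Q = R/(ω₀L) = 378/(3439·0.0107) = 10.27.
Step 4 — Bandwidth: Δω = ω₀/Q = 334.9 rad/s; BW = Δω/(2π) = 53.3 Hz.

(a) f₀ = 547.4 Hz  (b) Q = 10.27  (c) BW = 53.3 Hz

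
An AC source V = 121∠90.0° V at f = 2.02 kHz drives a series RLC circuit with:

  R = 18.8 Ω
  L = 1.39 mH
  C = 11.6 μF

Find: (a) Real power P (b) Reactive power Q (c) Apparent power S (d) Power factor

Step 1 — Angular frequency: ω = 2π·f = 2π·2020 = 1.269e+04 rad/s.
Step 2 — Component impedances:
  R: Z = R = 18.8 Ω
  L: Z = jωL = j·1.269e+04·0.00139 = 0 + j17.64 Ω
  C: Z = 1/(jωC) = -j/(ω·C) = 0 - j6.792 Ω
Step 3 — Series combination: Z_total = R + L + C = 18.8 + j10.85 Ω = 21.71∠30.0° Ω.
Step 4 — Source phasor: V = 121∠90.0° V = 0 + j121 V.
Step 5 — Current: I = V / Z = 2.786 + j4.828 A = 5.574∠60.0° A.
Step 6 — Complex power: S = V·I* = 584.2 + j337.2 VA.
Step 7 — Real power: P = Re(S) = 584.2 W.
Step 8 — Reactive power: Q = Im(S) = 337.2 VAR.
Step 9 — Apparent power: |S| = 674.5 VA.
Step 10 — Power factor: PF = P/|S| = 0.8661 (lagging).

(a) P = 584.2 W  (b) Q = 337.2 VAR  (c) S = 674.5 VA  (d) PF = 0.8661 (lagging)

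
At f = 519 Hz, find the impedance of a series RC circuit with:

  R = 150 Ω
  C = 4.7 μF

Step 1 — Angular frequency: ω = 2π·f = 2π·519 = 3261 rad/s.
Step 2 — Component impedances:
  R: Z = R = 150 Ω
  C: Z = 1/(jωC) = -j/(ω·C) = 0 - j65.25 Ω
Step 3 — Series combination: Z_total = R + C = 150 - j65.25 Ω = 163.6∠-23.5° Ω.

Z = 150 - j65.25 Ω = 163.6∠-23.5° Ω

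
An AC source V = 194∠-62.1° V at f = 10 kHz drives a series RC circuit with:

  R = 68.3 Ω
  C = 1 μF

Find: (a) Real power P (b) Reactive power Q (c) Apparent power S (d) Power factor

Step 1 — Angular frequency: ω = 2π·f = 2π·1e+04 = 6.283e+04 rad/s.
Step 2 — Component impedances:
  R: Z = R = 68.3 Ω
  C: Z = 1/(jωC) = -j/(ω·C) = 0 - j15.92 Ω
Step 3 — Series combination: Z_total = R + C = 68.3 - j15.92 Ω = 70.13∠-13.1° Ω.
Step 4 — Source phasor: V = 194∠-62.1° V = 90.78 - j171.5 V.
Step 5 — Current: I = V / Z = 1.815 - j2.087 A = 2.766∠-49.0° A.
Step 6 — Complex power: S = V·I* = 522.7 - j121.8 VA.
Step 7 — Real power: P = Re(S) = 522.7 W.
Step 8 — Reactive power: Q = Im(S) = -121.8 VAR.
Step 9 — Apparent power: |S| = 536.7 VA.
Step 10 — Power factor: PF = P/|S| = 0.9739 (leading).

(a) P = 522.7 W  (b) Q = -121.8 VAR  (c) S = 536.7 VA  (d) PF = 0.9739 (leading)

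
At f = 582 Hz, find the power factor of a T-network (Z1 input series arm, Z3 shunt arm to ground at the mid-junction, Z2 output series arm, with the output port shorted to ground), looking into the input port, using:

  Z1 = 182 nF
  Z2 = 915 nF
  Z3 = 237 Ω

Step 1 — Angular frequency: ω = 2π·f = 2π·582 = 3657 rad/s.
Step 2 — Component impedances:
  Z1: Z = 1/(jωC) = -j/(ω·C) = 0 - j1503 Ω
  Z2: Z = 1/(jωC) = -j/(ω·C) = 0 - j298.9 Ω
  Z3: Z = R = 237 Ω
Step 3 — With the output port shorted to ground, the output series arm Z2 runs from the junction to ground; the shunt arm Z3 also runs from the junction to ground. They appear in parallel: Z3 || Z2 = 145.5 - j115.4 Ω.
Step 4 — Series with input arm Z1: Z_in = Z1 + (Z3 || Z2) = 145.5 - j1618 Ω = 1624∠-84.9° Ω.
Step 5 — Power factor: PF = cos(φ) = Re(Z)/|Z| = 145.5/1624.5 = 0.08957.
Step 6 — Type: Im(Z) = -1618 ⇒ leading (phase φ = -84.9°).

PF = 0.08957 (leading, φ = -84.9°)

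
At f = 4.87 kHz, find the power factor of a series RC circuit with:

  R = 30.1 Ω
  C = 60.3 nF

Step 1 — Angular frequency: ω = 2π·f = 2π·4870 = 3.06e+04 rad/s.
Step 2 — Component impedances:
  R: Z = R = 30.1 Ω
  C: Z = 1/(jωC) = -j/(ω·C) = 0 - j542 Ω
Step 3 — Series combination: Z_total = R + C = 30.1 - j542 Ω = 542.8∠-86.8° Ω.
Step 4 — Power factor: PF = cos(φ) = Re(Z)/|Z| = 30.1/542.8 = 0.05545.
Step 5 — Type: Im(Z) = -542 ⇒ leading (phase φ = -86.8°).

PF = 0.05545 (leading, φ = -86.8°)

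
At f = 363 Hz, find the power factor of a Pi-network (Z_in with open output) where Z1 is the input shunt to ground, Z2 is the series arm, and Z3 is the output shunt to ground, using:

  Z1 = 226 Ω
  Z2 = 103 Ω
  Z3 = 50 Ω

Step 1 — Angular frequency: ω = 2π·f = 2π·363 = 2281 rad/s.
Step 2 — Component impedances:
  Z1: Z = R = 226 Ω
  Z2: Z = R = 103 Ω
  Z3: Z = R = 50 Ω
Step 3 — With open output, the series arm Z2 and the output shunt Z3 appear in series to ground: Z2 + Z3 = 153 Ω.
Step 4 — Parallel with input shunt Z1: Z_in = Z1 || (Z2 + Z3) = 91.23 Ω = 91.23∠0.0° Ω.
Step 5 — Power factor: PF = cos(φ) = Re(Z)/|Z| = 91.23/91.23 = 1.
Step 6 — Type: Im(Z) = 0 ⇒ unity (phase φ = 0.0°).

PF = 1 (unity, φ = 0.0°)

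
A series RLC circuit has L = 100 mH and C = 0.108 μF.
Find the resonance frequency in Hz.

Step 1 — Resonance condition Im(Z)=0 gives ω₀ = 1/√(LC).
Step 2 — ω₀ = 1/√(0.1·1.08e-07) = 9623 rad/s.
Step 3 — f₀ = ω₀/(2π) = 1531 Hz.

f₀ = 1531 Hz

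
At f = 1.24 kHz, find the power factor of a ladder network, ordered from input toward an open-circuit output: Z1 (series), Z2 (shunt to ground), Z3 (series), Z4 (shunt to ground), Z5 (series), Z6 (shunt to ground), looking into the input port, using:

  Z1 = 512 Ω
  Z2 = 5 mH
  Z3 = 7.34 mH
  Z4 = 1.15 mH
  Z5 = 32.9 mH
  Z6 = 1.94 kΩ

Step 1 — Angular frequency: ω = 2π·f = 2π·1240 = 7791 rad/s.
Step 2 — Component impedances:
  Z1: Z = R = 512 Ω
  Z2: Z = jωL = j·7791·0.005 = 0 + j38.96 Ω
  Z3: Z = jωL = j·7791·0.00734 = 0 + j57.19 Ω
  Z4: Z = jωL = j·7791·0.00115 = 0 + j8.96 Ω
  Z5: Z = jωL = j·7791·0.0329 = 0 + j256.3 Ω
  Z6: Z = R = 1940 Ω
Step 3 — Ladder network (open output): work backward from the far end, alternating series and parallel combinations. Z_in = 512 + j24.52 Ω = 512.6∠2.7° Ω.
Step 4 — Power factor: PF = cos(φ) = Re(Z)/|Z| = 512.01/512.59 = 0.9989.
Step 5 — Type: Im(Z) = 24.52 ⇒ lagging (phase φ = 2.7°).

PF = 0.9989 (lagging, φ = 2.7°)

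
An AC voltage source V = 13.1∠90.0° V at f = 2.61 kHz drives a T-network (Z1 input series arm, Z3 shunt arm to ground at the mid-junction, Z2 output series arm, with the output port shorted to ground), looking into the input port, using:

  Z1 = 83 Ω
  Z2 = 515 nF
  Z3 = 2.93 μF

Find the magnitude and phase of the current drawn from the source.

Step 1 — Angular frequency: ω = 2π·f = 2π·2610 = 1.64e+04 rad/s.
Step 2 — Component impedances:
  Z1: Z = R = 83 Ω
  Z2: Z = 1/(jωC) = -j/(ω·C) = 0 - j118.4 Ω
  Z3: Z = 1/(jωC) = -j/(ω·C) = 0 - j20.81 Ω
Step 3 — With the output port shorted to ground, the output series arm Z2 runs from the junction to ground; the shunt arm Z3 also runs from the junction to ground. They appear in parallel: Z3 || Z2 = 0 - j17.7 Ω.
Step 4 — Series with input arm Z1: Z_in = Z1 + (Z3 || Z2) = 83 - j17.7 Ω = 84.87∠-12.0° Ω.
Step 5 — Source phasor: V = 13.1∠90.0° V = 0 + j13.1 V.
Step 6 — Ohm's law: I = V / Z_total = (0 + j13.1) / (83 - j17.7) = -0.0322 + j0.151 A.
Step 7 — Convert to polar: |I| = 0.1544 A, ∠I = 102.0°.

I = 0.1544∠102.0° A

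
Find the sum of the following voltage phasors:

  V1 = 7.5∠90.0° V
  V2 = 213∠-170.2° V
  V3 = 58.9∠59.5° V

Step 1 — Convert each phasor to rectangular form:
  V1 = 7.5·(cos(90.0°) + j·sin(90.0°)) = 0 + j7.5 V
  V2 = 213·(cos(-170.2°) + j·sin(-170.2°)) = -209.9 - j36.25 V
  V3 = 58.9·(cos(59.5°) + j·sin(59.5°)) = 29.89 + j50.75 V
Step 2 — Sum components: V_total = -180 + j22 V.
Step 3 — Convert to polar: |V_total| = 181.3 V, ∠V_total = 173.0°.

V_total = 181.3∠173.0° V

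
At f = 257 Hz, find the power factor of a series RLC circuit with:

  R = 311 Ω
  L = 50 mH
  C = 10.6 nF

Step 1 — Angular frequency: ω = 2π·f = 2π·257 = 1615 rad/s.
Step 2 — Component impedances:
  R: Z = R = 311 Ω
  L: Z = jωL = j·1615·0.05 = 0 + j80.74 Ω
  C: Z = 1/(jωC) = -j/(ω·C) = 0 - j5.842e+04 Ω
Step 3 — Series combination: Z_total = R + L + C = 311 - j5.834e+04 Ω = 5.834e+04∠-89.7° Ω.
Step 4 — Power factor: PF = cos(φ) = Re(Z)/|Z| = 311/5.834e+04 = 0.005331.
Step 5 — Type: Im(Z) = -5.834e+04 ⇒ leading (phase φ = -89.7°).

PF = 0.005331 (leading, φ = -89.7°)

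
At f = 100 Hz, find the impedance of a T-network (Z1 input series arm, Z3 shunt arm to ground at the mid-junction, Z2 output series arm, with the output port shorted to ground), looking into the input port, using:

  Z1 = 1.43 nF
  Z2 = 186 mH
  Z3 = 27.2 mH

Step 1 — Angular frequency: ω = 2π·f = 2π·100 = 628.3 rad/s.
Step 2 — Component impedances:
  Z1: Z = 1/(jωC) = -j/(ω·C) = 0 - j1.113e+06 Ω
  Z2: Z = jωL = j·628.3·0.186 = 0 + j116.9 Ω
  Z3: Z = jωL = j·628.3·0.0272 = 0 + j17.09 Ω
Step 3 — With the output port shorted to ground, the output series arm Z2 runs from the junction to ground; the shunt arm Z3 also runs from the junction to ground. They appear in parallel: Z3 || Z2 = 0 + j14.91 Ω.
Step 4 — Series with input arm Z1: Z_in = Z1 + (Z3 || Z2) = 0 - j1.113e+06 Ω = 1.113e+06∠-90.0° Ω.

Z = 0 - j1.113e+06 Ω = 1.113e+06∠-90.0° Ω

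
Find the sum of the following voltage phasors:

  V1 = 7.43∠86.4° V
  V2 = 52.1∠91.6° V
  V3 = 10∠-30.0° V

Step 1 — Convert each phasor to rectangular form:
  V1 = 7.43·(cos(86.4°) + j·sin(86.4°)) = 0.4665 + j7.415 V
  V2 = 52.1·(cos(91.6°) + j·sin(91.6°)) = -1.455 + j52.08 V
  V3 = 10·(cos(-30.0°) + j·sin(-30.0°)) = 8.66 - j5 V
Step 2 — Sum components: V_total = 7.672 + j54.5 V.
Step 3 — Convert to polar: |V_total| = 55.03 V, ∠V_total = 82.0°.

V_total = 55.03∠82.0° V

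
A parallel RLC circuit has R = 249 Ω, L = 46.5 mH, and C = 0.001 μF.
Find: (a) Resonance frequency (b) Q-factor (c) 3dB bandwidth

Step 1 — Resonance: ω₀ = 1/√(LC) = 1/√(0.0465·1e-09) = 1.466e+05 rad/s.
Step 2 — f₀ = ω₀/(2π) = 2.334e+04 Hz.
Step 3 — Parallel Q: Q = R/(ω₀L) = 249/(1.466e+05·0.0465) = 0.03652.
Step 4 — Bandwidth: Δω = ω₀/Q = 4.016e+06 rad/s; BW = Δω/(2π) = 6.392e+05 Hz.

(a) f₀ = 2.334e+04 Hz  (b) Q = 0.03652  (c) BW = 6.392e+05 Hz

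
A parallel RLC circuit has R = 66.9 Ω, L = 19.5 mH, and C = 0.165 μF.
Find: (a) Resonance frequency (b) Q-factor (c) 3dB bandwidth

Step 1 — Resonance: ω₀ = 1/√(LC) = 1/√(0.0195·1.65e-07) = 1.763e+04 rad/s.
Step 2 — f₀ = ω₀/(2π) = 2806 Hz.
Step 3 — Parallel Q: Q = R/(ω₀L) = 66.9/(1.763e+04·0.0195) = 0.1946.
Step 4 — Bandwidth: Δω = ω₀/Q = 9.059e+04 rad/s; BW = Δω/(2π) = 1.442e+04 Hz.

(a) f₀ = 2806 Hz  (b) Q = 0.1946  (c) BW = 1.442e+04 Hz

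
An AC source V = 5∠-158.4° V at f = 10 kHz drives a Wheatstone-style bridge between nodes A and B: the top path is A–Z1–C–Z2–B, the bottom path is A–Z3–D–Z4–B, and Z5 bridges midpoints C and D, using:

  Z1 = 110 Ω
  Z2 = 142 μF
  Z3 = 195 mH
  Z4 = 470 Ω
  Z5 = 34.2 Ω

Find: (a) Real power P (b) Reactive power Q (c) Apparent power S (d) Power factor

Step 1 — Angular frequency: ω = 2π·f = 2π·1e+04 = 6.283e+04 rad/s.
Step 2 — Component impedances:
  Z1: Z = R = 110 Ω
  Z2: Z = 1/(jωC) = -j/(ω·C) = 0 - j0.1121 Ω
  Z3: Z = jωL = j·6.283e+04·0.195 = 0 + j1.225e+04 Ω
  Z4: Z = R = 470 Ω
  Z5: Z = R = 34.2 Ω
Step 3 — Bridge requires nodal analysis (the Z5 bridge couples midpoints C and D, so the two paths cannot be reduced to a simple series/parallel combination). Setting node B to ground and injecting 1 A at node A, the 3-node admittance system at A, C, D solves to V_A = Z_AB = 110 + j0.8754 Ω = 110∠0.5° Ω.
Step 4 — Source phasor: V = 5∠-158.4° V = -4.649 - j1.841 V.
Step 5 — Current: I = V / Z = -0.0424 - j0.0164 A = 0.04546∠-158.9° A.
Step 6 — Complex power: S = V·I* = 0.2273 + j0.001809 VA.
Step 7 — Real power: P = Re(S) = 0.2273 W.
Step 8 — Reactive power: Q = Im(S) = 0.001809 VAR.
Step 9 — Apparent power: |S| = 0.2273 VA.
Step 10 — Power factor: PF = P/|S| = 1 (lagging).

(a) P = 0.2273 W  (b) Q = 0.001809 VAR  (c) S = 0.2273 VA  (d) PF = 1 (lagging)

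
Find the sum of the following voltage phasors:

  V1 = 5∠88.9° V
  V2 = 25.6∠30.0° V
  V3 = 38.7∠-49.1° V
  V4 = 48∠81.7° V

Step 1 — Convert each phasor to rectangular form:
  V1 = 5·(cos(88.9°) + j·sin(88.9°)) = 0.09599 + j4.999 V
  V2 = 25.6·(cos(30.0°) + j·sin(30.0°)) = 22.17 + j12.8 V
  V3 = 38.7·(cos(-49.1°) + j·sin(-49.1°)) = 25.34 - j29.25 V
  V4 = 48·(cos(81.7°) + j·sin(81.7°)) = 6.929 + j47.5 V
Step 2 — Sum components: V_total = 54.53 + j36.04 V.
Step 3 — Convert to polar: |V_total| = 65.37 V, ∠V_total = 33.5°.

V_total = 65.37∠33.5° V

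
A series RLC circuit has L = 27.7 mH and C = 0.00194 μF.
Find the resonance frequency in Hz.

Step 1 — Resonance condition Im(Z)=0 gives ω₀ = 1/√(LC).
Step 2 — ω₀ = 1/√(0.0277·1.94e-09) = 1.364e+05 rad/s.
Step 3 — f₀ = ω₀/(2π) = 2.171e+04 Hz.

f₀ = 2.171e+04 Hz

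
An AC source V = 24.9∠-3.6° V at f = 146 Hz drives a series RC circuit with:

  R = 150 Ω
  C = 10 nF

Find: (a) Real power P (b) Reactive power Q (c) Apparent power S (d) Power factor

Step 1 — Angular frequency: ω = 2π·f = 2π·146 = 917.3 rad/s.
Step 2 — Component impedances:
  R: Z = R = 150 Ω
  C: Z = 1/(jωC) = -j/(ω·C) = 0 - j1.09e+05 Ω
Step 3 — Series combination: Z_total = R + C = 150 - j1.09e+05 Ω = 1.09e+05∠-89.9° Ω.
Step 4 — Source phasor: V = 24.9∠-3.6° V = 24.85 - j1.563 V.
Step 5 — Current: I = V / Z = 1.466e-05 + j0.0002279 A = 0.0002284∠86.3° A.
Step 6 — Complex power: S = V·I* = 7.826e-06 - j0.005688 VA.
Step 7 — Real power: P = Re(S) = 7.826e-06 W.
Step 8 — Reactive power: Q = Im(S) = -0.005688 VAR.
Step 9 — Apparent power: |S| = 0.005688 VA.
Step 10 — Power factor: PF = P/|S| = 0.001376 (leading).

(a) P = 7.826e-06 W  (b) Q = -0.005688 VAR  (c) S = 0.005688 VA  (d) PF = 0.001376 (leading)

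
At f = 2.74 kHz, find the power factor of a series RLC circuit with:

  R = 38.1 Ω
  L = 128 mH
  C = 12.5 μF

Step 1 — Angular frequency: ω = 2π·f = 2π·2740 = 1.722e+04 rad/s.
Step 2 — Component impedances:
  R: Z = R = 38.1 Ω
  L: Z = jωL = j·1.722e+04·0.128 = 0 + j2204 Ω
  C: Z = 1/(jωC) = -j/(ω·C) = 0 - j4.647 Ω
Step 3 — Series combination: Z_total = R + L + C = 38.1 + j2199 Ω = 2199∠89.0° Ω.
Step 4 — Power factor: PF = cos(φ) = Re(Z)/|Z| = 38.1/2199.3 = 0.01732.
Step 5 — Type: Im(Z) = 2199 ⇒ lagging (phase φ = 89.0°).

PF = 0.01732 (lagging, φ = 89.0°)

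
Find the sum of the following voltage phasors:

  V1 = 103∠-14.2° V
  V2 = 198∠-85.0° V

Step 1 — Convert each phasor to rectangular form:
  V1 = 103·(cos(-14.2°) + j·sin(-14.2°)) = 99.85 - j25.27 V
  V2 = 198·(cos(-85.0°) + j·sin(-85.0°)) = 17.26 - j197.2 V
Step 2 — Sum components: V_total = 117.1 - j222.5 V.
Step 3 — Convert to polar: |V_total| = 251.4 V, ∠V_total = -62.2°.

V_total = 251.4∠-62.2° V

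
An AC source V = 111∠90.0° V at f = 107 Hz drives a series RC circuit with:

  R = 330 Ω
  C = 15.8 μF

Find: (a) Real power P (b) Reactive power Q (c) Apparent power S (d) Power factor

Step 1 — Angular frequency: ω = 2π·f = 2π·107 = 672.3 rad/s.
Step 2 — Component impedances:
  R: Z = R = 330 Ω
  C: Z = 1/(jωC) = -j/(ω·C) = 0 - j94.14 Ω
Step 3 — Series combination: Z_total = R + C = 330 - j94.14 Ω = 343.2∠-15.9° Ω.
Step 4 — Source phasor: V = 111∠90.0° V = 0 + j111 V.
Step 5 — Current: I = V / Z = -0.08874 + j0.311 A = 0.3235∠105.9° A.
Step 6 — Complex power: S = V·I* = 34.53 - j9.85 VA.
Step 7 — Real power: P = Re(S) = 34.53 W.
Step 8 — Reactive power: Q = Im(S) = -9.85 VAR.
Step 9 — Apparent power: |S| = 35.9 VA.
Step 10 — Power factor: PF = P/|S| = 0.9616 (leading).

(a) P = 34.53 W  (b) Q = -9.85 VAR  (c) S = 35.9 VA  (d) PF = 0.9616 (leading)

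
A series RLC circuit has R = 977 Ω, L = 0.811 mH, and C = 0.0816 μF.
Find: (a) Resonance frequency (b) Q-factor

Step 1 — Resonance condition Im(Z)=0 gives ω₀ = 1/√(LC).
Step 2 — ω₀ = 1/√(0.000811·8.16e-08) = 1.229e+05 rad/s.
Step 3 — f₀ = ω₀/(2π) = 1.956e+04 Hz.
Step 4 — Series Q: Q = ω₀L/R = 1.229e+05·0.000811/977 = 0.102.

(a) f₀ = 1.956e+04 Hz  (b) Q = 0.102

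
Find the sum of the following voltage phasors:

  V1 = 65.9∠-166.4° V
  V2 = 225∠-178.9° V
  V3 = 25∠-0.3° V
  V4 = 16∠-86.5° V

Step 1 — Convert each phasor to rectangular form:
  V1 = 65.9·(cos(-166.4°) + j·sin(-166.4°)) = -64.05 - j15.5 V
  V2 = 225·(cos(-178.9°) + j·sin(-178.9°)) = -225 - j4.319 V
  V3 = 25·(cos(-0.3°) + j·sin(-0.3°)) = 25 - j0.1309 V
  V4 = 16·(cos(-86.5°) + j·sin(-86.5°)) = 0.9768 - j15.97 V
Step 2 — Sum components: V_total = -263 - j35.92 V.
Step 3 — Convert to polar: |V_total| = 265.5 V, ∠V_total = -172.2°.

V_total = 265.5∠-172.2° V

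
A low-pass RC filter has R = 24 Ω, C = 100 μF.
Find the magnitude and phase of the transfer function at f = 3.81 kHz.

Step 1 — Angular frequency: ω = 2π·3810 = 2.394e+04 rad/s.
Step 2 — Transfer function: H(jω) = 1/(1 + jωRC).
Step 3 — Denominator: 1 + jωRC = 1 + j·2.394e+04·24·0.0001 = 1 + j57.45.
Step 4 — H = 0.0003029 - j0.0174.
Step 5 — Magnitude: |H| = 0.0174 (-35.2 dB); phase: φ = -89.0°.

|H| = 0.0174 (-35.2 dB), φ = -89.0°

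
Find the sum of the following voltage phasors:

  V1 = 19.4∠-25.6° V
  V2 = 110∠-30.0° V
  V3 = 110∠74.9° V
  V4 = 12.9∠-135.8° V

Step 1 — Convert each phasor to rectangular form:
  V1 = 19.4·(cos(-25.6°) + j·sin(-25.6°)) = 17.5 - j8.382 V
  V2 = 110·(cos(-30.0°) + j·sin(-30.0°)) = 95.26 - j55 V
  V3 = 110·(cos(74.9°) + j·sin(74.9°)) = 28.66 + j106.2 V
  V4 = 12.9·(cos(-135.8°) + j·sin(-135.8°)) = -9.248 - j8.993 V
Step 2 — Sum components: V_total = 132.2 + j33.83 V.
Step 3 — Convert to polar: |V_total| = 136.4 V, ∠V_total = 14.4°.

V_total = 136.4∠14.4° V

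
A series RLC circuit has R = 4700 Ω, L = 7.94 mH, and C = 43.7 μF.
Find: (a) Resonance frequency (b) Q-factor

Step 1 — Resonance condition Im(Z)=0 gives ω₀ = 1/√(LC).
Step 2 — ω₀ = 1/√(0.00794·4.37e-05) = 1698 rad/s.
Step 3 — f₀ = ω₀/(2π) = 270.2 Hz.
Step 4 — Series Q: Q = ω₀L/R = 1698·0.00794/4700 = 0.002868.

(a) f₀ = 270.2 Hz  (b) Q = 0.002868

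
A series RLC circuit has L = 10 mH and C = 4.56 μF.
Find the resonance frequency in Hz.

Step 1 — Resonance condition Im(Z)=0 gives ω₀ = 1/√(LC).
Step 2 — ω₀ = 1/√(0.01·4.56e-06) = 4683 rad/s.
Step 3 — f₀ = ω₀/(2π) = 745.3 Hz.

f₀ = 745.3 Hz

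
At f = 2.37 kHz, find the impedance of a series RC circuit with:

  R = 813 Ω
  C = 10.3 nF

Step 1 — Angular frequency: ω = 2π·f = 2π·2370 = 1.489e+04 rad/s.
Step 2 — Component impedances:
  R: Z = R = 813 Ω
  C: Z = 1/(jωC) = -j/(ω·C) = 0 - j6520 Ω
Step 3 — Series combination: Z_total = R + C = 813 - j6520 Ω = 6570∠-82.9° Ω.

Z = 813 - j6520 Ω = 6570∠-82.9° Ω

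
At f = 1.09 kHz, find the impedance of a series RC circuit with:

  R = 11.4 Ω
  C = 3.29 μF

Step 1 — Angular frequency: ω = 2π·f = 2π·1090 = 6849 rad/s.
Step 2 — Component impedances:
  R: Z = R = 11.4 Ω
  C: Z = 1/(jωC) = -j/(ω·C) = 0 - j44.38 Ω
Step 3 — Series combination: Z_total = R + C = 11.4 - j44.38 Ω = 45.82∠-75.6° Ω.

Z = 11.4 - j44.38 Ω = 45.82∠-75.6° Ω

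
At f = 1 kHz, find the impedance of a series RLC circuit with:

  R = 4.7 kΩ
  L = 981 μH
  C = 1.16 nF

Step 1 — Angular frequency: ω = 2π·f = 2π·1000 = 6283 rad/s.
Step 2 — Component impedances:
  R: Z = R = 4700 Ω
  L: Z = jωL = j·6283·0.000981 = 0 + j6.164 Ω
  C: Z = 1/(jωC) = -j/(ω·C) = 0 - j1.372e+05 Ω
Step 3 — Series combination: Z_total = R + L + C = 4700 - j1.372e+05 Ω = 1.373e+05∠-88.0° Ω.

Z = 4700 - j1.372e+05 Ω = 1.373e+05∠-88.0° Ω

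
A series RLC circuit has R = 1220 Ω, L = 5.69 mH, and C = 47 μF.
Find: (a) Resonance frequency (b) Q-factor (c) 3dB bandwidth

Step 1 — Resonance: ω₀ = 1/√(LC) = 1/√(0.00569·4.7e-05) = 1934 rad/s.
Step 2 — f₀ = ω₀/(2π) = 307.8 Hz.
Step 3 — Series Q: Q = ω₀L/R = 1934·0.00569/1220 = 0.009019.
Step 4 — Bandwidth: Δω = ω₀/Q = 2.144e+05 rad/s; BW = Δω/(2π) = 3.412e+04 Hz.

(a) f₀ = 307.8 Hz  (b) Q = 0.009019  (c) BW = 3.412e+04 Hz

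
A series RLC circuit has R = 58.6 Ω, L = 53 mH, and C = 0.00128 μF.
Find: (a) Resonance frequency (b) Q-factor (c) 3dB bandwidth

Step 1 — Resonance: ω₀ = 1/√(LC) = 1/√(0.053·1.28e-09) = 1.214e+05 rad/s.
Step 2 — f₀ = ω₀/(2π) = 1.932e+04 Hz.
Step 3 — Series Q: Q = ω₀L/R = 1.214e+05·0.053/58.6 = 109.8.
Step 4 — Bandwidth: Δω = ω₀/Q = 1106 rad/s; BW = Δω/(2π) = 176 Hz.

(a) f₀ = 1.932e+04 Hz  (b) Q = 109.8  (c) BW = 176 Hz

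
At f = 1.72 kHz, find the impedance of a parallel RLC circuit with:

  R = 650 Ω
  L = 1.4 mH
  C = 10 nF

Step 1 — Angular frequency: ω = 2π·f = 2π·1720 = 1.081e+04 rad/s.
Step 2 — Component impedances:
  R: Z = R = 650 Ω
  L: Z = jωL = j·1.081e+04·0.0014 = 0 + j15.13 Ω
  C: Z = 1/(jωC) = -j/(ω·C) = 0 - j9253 Ω
Step 3 — Parallel combination: 1/Z_total = 1/R + 1/L + 1/C; Z_total = 0.3531 + j15.15 Ω = 15.15∠88.7° Ω.

Z = 0.3531 + j15.15 Ω = 15.15∠88.7° Ω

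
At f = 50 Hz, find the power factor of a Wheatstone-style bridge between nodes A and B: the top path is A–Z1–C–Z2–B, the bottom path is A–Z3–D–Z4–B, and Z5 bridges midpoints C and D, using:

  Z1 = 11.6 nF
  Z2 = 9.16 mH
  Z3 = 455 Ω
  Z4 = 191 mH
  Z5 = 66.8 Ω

Step 1 — Angular frequency: ω = 2π·f = 2π·50 = 314.2 rad/s.
Step 2 — Component impedances:
  Z1: Z = 1/(jωC) = -j/(ω·C) = 0 - j2.744e+05 Ω
  Z2: Z = jωL = j·314.2·0.00916 = 0 + j2.878 Ω
  Z3: Z = R = 455 Ω
  Z4: Z = jωL = j·314.2·0.191 = 0 + j60 Ω
  Z5: Z = R = 66.8 Ω
Step 3 — Bridge requires nodal analysis (the Z5 bridge couples midpoints C and D, so the two paths cannot be reduced to a simple series/parallel combination). Setting node B to ground and injecting 1 A at node A, the 3-node admittance system at A, C, D solves to V_A = Z_AB = 483.7 + j32.25 Ω = 484.8∠3.8° Ω.
Step 4 — Power factor: PF = cos(φ) = Re(Z)/|Z| = 483.69/484.76 = 0.9978.
Step 5 — Type: Im(Z) = 32.25 ⇒ lagging (phase φ = 3.8°).

PF = 0.9978 (lagging, φ = 3.8°)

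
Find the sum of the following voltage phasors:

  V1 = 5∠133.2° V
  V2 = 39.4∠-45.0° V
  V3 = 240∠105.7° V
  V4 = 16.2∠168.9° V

Step 1 — Convert each phasor to rectangular form:
  V1 = 5·(cos(133.2°) + j·sin(133.2°)) = -3.423 + j3.645 V
  V2 = 39.4·(cos(-45.0°) + j·sin(-45.0°)) = 27.86 - j27.86 V
  V3 = 240·(cos(105.7°) + j·sin(105.7°)) = -64.94 + j231 V
  V4 = 16.2·(cos(168.9°) + j·sin(168.9°)) = -15.9 + j3.119 V
Step 2 — Sum components: V_total = -56.4 + j209.9 V.
Step 3 — Convert to polar: |V_total| = 217.4 V, ∠V_total = 105.0°.

V_total = 217.4∠105.0° V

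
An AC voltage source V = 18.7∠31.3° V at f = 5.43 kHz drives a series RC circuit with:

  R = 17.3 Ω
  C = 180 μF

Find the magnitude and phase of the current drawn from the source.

Step 1 — Angular frequency: ω = 2π·f = 2π·5430 = 3.412e+04 rad/s.
Step 2 — Component impedances:
  R: Z = R = 17.3 Ω
  C: Z = 1/(jωC) = -j/(ω·C) = 0 - j0.1628 Ω
Step 3 — Series combination: Z_total = R + C = 17.3 - j0.1628 Ω = 17.3∠-0.5° Ω.
Step 4 — Source phasor: V = 18.7∠31.3° V = 15.98 + j9.715 V.
Step 5 — Ohm's law: I = V / Z_total = (15.98 + j9.715) / (17.3 - j0.1628) = 0.9182 + j0.5702 A.
Step 6 — Convert to polar: |I| = 1.081 A, ∠I = 31.8°.

I = 1.081∠31.8° A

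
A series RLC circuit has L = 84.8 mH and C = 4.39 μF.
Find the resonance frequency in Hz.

Step 1 — Resonance condition Im(Z)=0 gives ω₀ = 1/√(LC).
Step 2 — ω₀ = 1/√(0.0848·4.39e-06) = 1639 rad/s.
Step 3 — f₀ = ω₀/(2π) = 260.8 Hz.

f₀ = 260.8 Hz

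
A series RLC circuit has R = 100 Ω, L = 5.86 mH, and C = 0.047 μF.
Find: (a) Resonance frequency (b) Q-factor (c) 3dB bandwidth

Step 1 — Resonance: ω₀ = 1/√(LC) = 1/√(0.00586·4.7e-08) = 6.026e+04 rad/s.
Step 2 — f₀ = ω₀/(2π) = 9590 Hz.
Step 3 — Series Q: Q = ω₀L/R = 6.026e+04·0.00586/100 = 3.531.
Step 4 — Bandwidth: Δω = ω₀/Q = 1.706e+04 rad/s; BW = Δω/(2π) = 2716 Hz.

(a) f₀ = 9590 Hz  (b) Q = 3.531  (c) BW = 2716 Hz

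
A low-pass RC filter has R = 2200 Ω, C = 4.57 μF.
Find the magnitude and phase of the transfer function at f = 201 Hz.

Step 1 — Angular frequency: ω = 2π·201 = 1263 rad/s.
Step 2 — Transfer function: H(jω) = 1/(1 + jωRC).
Step 3 — Denominator: 1 + jωRC = 1 + j·1263·2200·4.57e-06 = 1 + j12.7.
Step 4 — H = 0.006164 - j0.07827.
Step 5 — Magnitude: |H| = 0.07851 (-22.1 dB); phase: φ = -85.5°.

|H| = 0.07851 (-22.1 dB), φ = -85.5°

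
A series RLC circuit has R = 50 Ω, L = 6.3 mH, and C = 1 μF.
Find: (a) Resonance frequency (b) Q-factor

Step 1 — Resonance condition Im(Z)=0 gives ω₀ = 1/√(LC).
Step 2 — ω₀ = 1/√(0.0063·1e-06) = 1.26e+04 rad/s.
Step 3 — f₀ = ω₀/(2π) = 2005 Hz.
Step 4 — Series Q: Q = ω₀L/R = 1.26e+04·0.0063/50 = 1.587.

(a) f₀ = 2005 Hz  (b) Q = 1.587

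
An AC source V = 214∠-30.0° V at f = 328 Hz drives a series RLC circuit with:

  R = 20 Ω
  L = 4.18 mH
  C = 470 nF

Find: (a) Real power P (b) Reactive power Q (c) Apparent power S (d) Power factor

Step 1 — Angular frequency: ω = 2π·f = 2π·328 = 2061 rad/s.
Step 2 — Component impedances:
  R: Z = R = 20 Ω
  L: Z = jωL = j·2061·0.00418 = 0 + j8.614 Ω
  C: Z = 1/(jωC) = -j/(ω·C) = 0 - j1032 Ω
Step 3 — Series combination: Z_total = R + L + C = 20 - j1024 Ω = 1024∠-88.9° Ω.
Step 4 — Source phasor: V = 214∠-30.0° V = 185.3 - j107 V.
Step 5 — Current: I = V / Z = 0.108 + j0.1789 A = 0.209∠58.9° A.
Step 6 — Complex power: S = V·I* = 0.8735 - j44.71 VA.
Step 7 — Real power: P = Re(S) = 0.8735 W.
Step 8 — Reactive power: Q = Im(S) = -44.71 VAR.
Step 9 — Apparent power: |S| = 44.72 VA.
Step 10 — Power factor: PF = P/|S| = 0.01953 (leading).

(a) P = 0.8735 W  (b) Q = -44.71 VAR  (c) S = 44.72 VA  (d) PF = 0.01953 (leading)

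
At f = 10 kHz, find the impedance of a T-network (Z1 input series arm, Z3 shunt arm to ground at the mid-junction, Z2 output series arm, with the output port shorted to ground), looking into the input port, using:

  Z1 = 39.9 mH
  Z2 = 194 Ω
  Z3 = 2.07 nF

Step 1 — Angular frequency: ω = 2π·f = 2π·1e+04 = 6.283e+04 rad/s.
Step 2 — Component impedances:
  Z1: Z = jωL = j·6.283e+04·0.0399 = 0 + j2507 Ω
  Z2: Z = R = 194 Ω
  Z3: Z = 1/(jωC) = -j/(ω·C) = 0 - j7689 Ω
Step 3 — With the output port shorted to ground, the output series arm Z2 runs from the junction to ground; the shunt arm Z3 also runs from the junction to ground. They appear in parallel: Z3 || Z2 = 193.9 - j4.892 Ω.
Step 4 — Series with input arm Z1: Z_in = Z1 + (Z3 || Z2) = 193.9 + j2502 Ω = 2510∠85.6° Ω.

Z = 193.9 + j2502 Ω = 2510∠85.6° Ω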